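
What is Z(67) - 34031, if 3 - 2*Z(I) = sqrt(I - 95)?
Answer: -68059/2 - I*sqrt(7) ≈ -34030.0 - 2.6458*I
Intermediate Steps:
Z(I) = 3/2 - sqrt(-95 + I)/2 (Z(I) = 3/2 - sqrt(I - 95)/2 = 3/2 - sqrt(-95 + I)/2)
Z(67) - 34031 = (3/2 - sqrt(-95 + 67)/2) - 34031 = (3/2 - I*sqrt(7)) - 34031 = -68059/2 - I*sqrt(7)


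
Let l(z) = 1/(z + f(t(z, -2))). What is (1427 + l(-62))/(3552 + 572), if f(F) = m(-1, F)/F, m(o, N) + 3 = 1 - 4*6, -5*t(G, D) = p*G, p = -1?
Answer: 662477/1914567 ≈ 0.34602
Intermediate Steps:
t(G, D) = G/5 (t(G, D) = -(-1)*G/5 = G/5)
m(o, N) = -26 (m(o, N) = -3 + (1 - 4*6) = -3 + (1 - 24) = -3 - 23 = -26)
f(F) = -26/F
l(z) = 1/(z - 130/z) (l(z) = 1/(z - 26*5/z) = 1/(z - 130/z))
(1427 + l(-62))/(3552 + 572) = (1427 - 62/(-130 + (-62)²))/(3552 + 572) = (1427 - 62/(-130 + 3844))/4124 = (1427 - 62/3714)*(1/4124) = (1427 - 62*1/3714)*(1/4124) = (1427 - 31/1857)*(1/4124) = (2649908/1857)*(1/4124) = 662477/1914567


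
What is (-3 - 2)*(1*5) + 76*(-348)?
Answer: -26473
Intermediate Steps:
(-3 - 2)*(1*5) + 76*(-348) = -5*5 - 26448 = -25 - 26448 = -26473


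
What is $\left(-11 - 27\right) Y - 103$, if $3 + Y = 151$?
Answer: $-5727$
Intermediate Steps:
$Y = 148$ ($Y = -3 + 151 = 148$)
$\left(-11 - 27\right) Y - 103 = \left(-11 - 27\right) 148 - 103 = \left(-38\right) 148 - 103 = -5624 - 103 = -5727$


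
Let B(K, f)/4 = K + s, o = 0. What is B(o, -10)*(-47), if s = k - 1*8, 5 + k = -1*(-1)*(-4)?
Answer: 3196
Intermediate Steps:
k = -9 (k = -5 - 1*(-1)*(-4) = -5 + 1*(-4) = -5 - 4 = -9)
s = -17 (s = -9 - 1*8 = -9 - 8 = -17)
B(K, f) = -68 + 4*K (B(K, f) = 4*(K - 17) = 4*(-17 + K) = -68 + 4*K)
B(o, -10)*(-47) = (-68 + 4*0)*(-47) = (-68 + 0)*(-47) = -68*(-47) = 3196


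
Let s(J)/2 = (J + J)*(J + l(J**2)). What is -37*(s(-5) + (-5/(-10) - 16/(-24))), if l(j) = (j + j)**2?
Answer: 11077541/6 ≈ 1.8463e+6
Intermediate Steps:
l(j) = 4*j**2 (l(j) = (2*j)**2 = 4*j**2)
s(J) = 4*J*(J + 4*J**4) (s(J) = 2*((J + J)*(J + 4*(J**2)**2)) = 2*((2*J)*(J + 4*J**4)) = 2*(2*J*(J + 4*J**4)) = 4*J*(J + 4*J**4))
-37*(s(-5) + (-5/(-10) - 16/(-24))) = -37*((-5)**2*(4 + 16*(-5)**3) + (-5/(-10) - 16/(-24))) = -37*(25*(4 + 16*(-125)) + (-5*(-1/10) - 16*(-1/24))) = -37*(25*(4 - 2000) + (1/2 + 2/3)) = -37*(25*(-1996) + 7/6) = -37*(-49900 + 7/6) = -37*(-299393/6) = 11077541/6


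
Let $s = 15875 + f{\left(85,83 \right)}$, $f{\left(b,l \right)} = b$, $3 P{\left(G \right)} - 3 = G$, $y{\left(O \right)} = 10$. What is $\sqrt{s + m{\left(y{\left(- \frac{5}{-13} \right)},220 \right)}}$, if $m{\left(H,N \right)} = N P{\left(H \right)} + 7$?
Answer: $\frac{\sqrt{152283}}{3} \approx 130.08$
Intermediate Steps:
$P{\left(G \right)} = 1 + \frac{G}{3}$
$m{\left(H,N \right)} = 7 + N \left(1 + \frac{H}{3}\right)$ ($m{\left(H,N \right)} = N \left(1 + \frac{H}{3}\right) + 7 = 7 + N \left(1 + \frac{H}{3}\right)$)
$s = 15960$ ($s = 15875 + 85 = 15960$)
$\sqrt{s + m{\left(y{\left(- \frac{5}{-13} \right)},220 \right)}} = \sqrt{15960 + \left(7 + \frac{1}{3} \cdot 220 \left(3 + 10\right)\right)} = \sqrt{15960 + \left(7 + \frac{1}{3} \cdot 220 \cdot 13\right)} = \sqrt{15960 + \left(7 + \frac{2860}{3}\right)} = \sqrt{15960 + \frac{2881}{3}} = \sqrt{\frac{50761}{3}} = \frac{\sqrt{152283}}{3}$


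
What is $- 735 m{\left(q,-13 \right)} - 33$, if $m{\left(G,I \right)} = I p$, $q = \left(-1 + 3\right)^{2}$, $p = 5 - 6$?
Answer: $-9588$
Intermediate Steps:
$p = -1$ ($p = 5 - 6 = -1$)
$q = 4$ ($q = 2^{2} = 4$)
$m{\left(G,I \right)} = - I$ ($m{\left(G,I \right)} = I \left(-1\right) = - I$)
$- 735 m{\left(q,-13 \right)} - 33 = - 735 \left(\left(-1\right) \left(-13\right)\right) - 33 = \left(-735\right) 13 - 33 = -9555 - 33 = -9588$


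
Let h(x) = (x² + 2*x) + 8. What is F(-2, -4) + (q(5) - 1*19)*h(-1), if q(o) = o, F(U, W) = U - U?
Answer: -98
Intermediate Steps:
F(U, W) = 0
h(x) = 8 + x² + 2*x
F(-2, -4) + (q(5) - 1*19)*h(-1) = 0 + (5 - 1*19)*(8 + (-1)² + 2*(-1)) = 0 + (5 - 19)*(8 + 1 - 2) = 0 - 14*7 = 0 - 98 = -98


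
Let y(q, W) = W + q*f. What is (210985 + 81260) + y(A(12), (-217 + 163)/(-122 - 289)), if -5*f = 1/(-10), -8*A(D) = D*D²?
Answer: 1000924779/3425 ≈ 2.9224e+5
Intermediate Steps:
A(D) = -D³/8 (A(D) = -D*D²/8 = -D³/8)
f = 1/50 (f = -⅕/(-10) = -⅕*(-⅒) = 1/50 ≈ 0.020000)
y(q, W) = W + q/50 (y(q, W) = W + q*(1/50) = W + q/50)
(210985 + 81260) + y(A(12), (-217 + 163)/(-122 - 289)) = (210985 + 81260) + ((-217 + 163)/(-122 - 289) + (-⅛*12³)/50) = 292245 + (-54/(-411) + (-⅛*1728)/50) = 292245 + (-54*(-1/411) + (1/50)*(-216)) = 292245 + (18/137 - 108/25) = 292245 - 14346/3425 = 1000924779/3425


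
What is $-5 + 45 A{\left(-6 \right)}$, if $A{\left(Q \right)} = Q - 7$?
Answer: $-590$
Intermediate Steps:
$A{\left(Q \right)} = -7 + Q$
$-5 + 45 A{\left(-6 \right)} = -5 + 45 \left(-7 - 6\right) = -5 + 45 \left(-13\right) = -5 - 585 = -590$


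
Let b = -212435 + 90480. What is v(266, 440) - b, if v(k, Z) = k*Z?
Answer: 238995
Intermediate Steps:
v(k, Z) = Z*k
b = -121955
v(266, 440) - b = 440*266 - 1*(-121955) = 117040 + 121955 = 238995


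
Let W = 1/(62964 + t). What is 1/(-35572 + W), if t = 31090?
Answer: -94054/3345688887 ≈ -2.8112e-5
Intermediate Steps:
W = 1/94054 (W = 1/(62964 + 31090) = 1/94054 ≈ 1.0632e-5)
1/(-35572 + W) = 1/(-35572 + 1/94054) = 1/(-3345688887/94054) = -94054/3345688887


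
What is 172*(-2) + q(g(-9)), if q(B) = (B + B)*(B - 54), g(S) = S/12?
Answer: -2095/8 ≈ -261.88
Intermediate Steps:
g(S) = S/12 (g(S) = S*(1/12) = S/12)
q(B) = 2*B*(-54 + B) (q(B) = (2*B)*(-54 + B) = 2*B*(-54 + B))
172*(-2) + q(g(-9)) = 172*(-2) + 2*((1/12)*(-9))*(-54 + (1/12)*(-9)) = -344 + 2*(-3/4)*(-54 - 3/4) = -344 + 2*(-3/4)*(-219/4) = -344 + 657/8 = -2095/8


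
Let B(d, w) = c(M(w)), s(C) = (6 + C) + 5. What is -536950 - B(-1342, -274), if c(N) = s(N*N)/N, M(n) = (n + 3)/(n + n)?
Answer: -79744747385/148508 ≈ -5.3697e+5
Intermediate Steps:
M(n) = (3 + n)/(2*n) (M(n) = (3 + n)/((2*n)) = (3 + n)*(1/(2*n)) = (3 + n)/(2*n))
s(C) = 11 + C
c(N) = (11 + N²)/N (c(N) = (11 + N*N)/N = (11 + N²)/N)
B(d, w) = (3 + w)/(2*w) + 22*w/(3 + w) (B(d, w) = (3 + w)/(2*w) + 11/(((3 + w)/(2*w))) = (3 + w)/(2*w) + 11*(2*w/(3 + w)) = (3 + w)/(2*w) + 22*w/(3 + w))
-536950 - B(-1342, -274) = -536950 - ((3 - 274)² + 44*(-274)²)/(2*(-274)*(3 - 274)) = -536950 - (-1)*((-271)² + 44*75076)/(2*274*(-271)) = -536950 - (-1)*(-1)*(73441 + 3303344)/(2*274*271) = -536950 - (-1)*(-1)*3376785/(2*274*271) = -536950 - 1*3376785/148508 = -536950 - 3376785/148508 = -79744747385/148508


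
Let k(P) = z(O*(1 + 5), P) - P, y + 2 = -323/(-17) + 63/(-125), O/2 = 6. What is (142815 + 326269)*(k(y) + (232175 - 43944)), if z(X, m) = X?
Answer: 11040273305292/125 ≈ 8.8322e+10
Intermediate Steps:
O = 12 (O = 2*6 = 12)
y = 2062/125 (y = -2 + (-323/(-17) + 63/(-125)) = -2 + (-323*(-1/17) + 63*(-1/125)) = -2 + (19 - 63/125) = -2 + 2312/125 = 2062/125 ≈ 16.496)
k(P) = 72 - P (k(P) = 12*(1 + 5) - P = 12*6 - P = 72 - P)
(142815 + 326269)*(k(y) + (232175 - 43944)) = (142815 + 326269)*((72 - 1*2062/125) + (232175 - 43944)) = 469084*((72 - 2062/125) + 188231) = 469084*(6938/125 + 188231) = 469084*(23535813/125) = 11040273305292/125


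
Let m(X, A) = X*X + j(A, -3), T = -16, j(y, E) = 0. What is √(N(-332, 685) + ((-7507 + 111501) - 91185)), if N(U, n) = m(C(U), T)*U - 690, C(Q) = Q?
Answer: I*√36582249 ≈ 6048.3*I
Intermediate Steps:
m(X, A) = X² (m(X, A) = X*X + 0 = X² + 0 = X²)
N(U, n) = -690 + U³ (N(U, n) = U²*U - 690 = U³ - 690 = -690 + U³)
√(N(-332, 685) + ((-7507 + 111501) - 91185)) = √((-690 + (-332)³) + ((-7507 + 111501) - 91185)) = √((-690 - 36594368) + (103994 - 91185)) = √(-36595058 + 12809) = √(-36582249) = I*√36582249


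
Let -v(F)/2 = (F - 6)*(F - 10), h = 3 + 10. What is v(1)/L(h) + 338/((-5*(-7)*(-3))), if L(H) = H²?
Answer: -66572/17745 ≈ -3.7516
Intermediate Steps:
h = 13
v(F) = -2*(-10 + F)*(-6 + F) (v(F) = -2*(F - 6)*(F - 10) = -2*(-6 + F)*(-10 + F) = -2*(-10 + F)*(-6 + F))
v(1)/L(h) + 338/((-5*(-7)*(-3))) = (-120 - 2*1² + 32*1)/(13²) + 338/((-5*(-7)*(-3))) = (-120 - 2*1 + 32)/169 + 338/((35*(-3))) = (-120 - 2 + 32)*(1/169) + 338/(-105) = -90*1/169 + 338*(-1/105) = -90/169 - 338/105 = -66572/17745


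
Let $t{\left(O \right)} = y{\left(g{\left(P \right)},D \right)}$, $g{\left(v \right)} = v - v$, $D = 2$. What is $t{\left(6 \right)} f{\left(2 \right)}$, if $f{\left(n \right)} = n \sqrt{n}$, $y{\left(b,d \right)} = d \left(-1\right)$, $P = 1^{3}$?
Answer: $- 4 \sqrt{2} \approx -5.6569$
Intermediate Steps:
$P = 1$
$g{\left(v \right)} = 0$
$y{\left(b,d \right)} = - d$
$t{\left(O \right)} = -2$ ($t{\left(O \right)} = \left(-1\right) 2 = -2$)
$f{\left(n \right)} = n^{\frac{3}{2}}$
$t{\left(6 \right)} f{\left(2 \right)} = - 2 \cdot 2^{\frac{3}{2}} = - 2 \cdot 2 \sqrt{2} = - 4 \sqrt{2}$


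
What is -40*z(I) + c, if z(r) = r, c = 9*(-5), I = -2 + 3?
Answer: -85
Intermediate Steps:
I = 1
c = -45
-40*z(I) + c = -40*1 - 45 = -40 - 45 = -85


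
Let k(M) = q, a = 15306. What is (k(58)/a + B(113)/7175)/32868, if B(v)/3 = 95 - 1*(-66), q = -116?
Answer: 468607/257827274100 ≈ 1.8175e-6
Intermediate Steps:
k(M) = -116
B(v) = 483 (B(v) = 3*(95 - 1*(-66)) = 3*(95 + 66) = 3*161 = 483)
(k(58)/a + B(113)/7175)/32868 = (-116/15306 + 483/7175)/32868 = (-116*1/15306 + 483*(1/7175))*(1/32868) = (-58/7653 + 69/1025)*(1/32868) = (468607/7844325)*(1/32868) = 468607/257827274100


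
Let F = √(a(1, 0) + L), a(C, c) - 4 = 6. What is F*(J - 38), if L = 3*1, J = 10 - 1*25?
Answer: -53*√13 ≈ -191.09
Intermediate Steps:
a(C, c) = 10 (a(C, c) = 4 + 6 = 10)
J = -15 (J = 10 - 25 = -15)
L = 3
F = √13 (F = √(10 + 3) = √13 ≈ 3.6056)
F*(J - 38) = √13*(-15 - 38) = √13*(-53) = -53*√13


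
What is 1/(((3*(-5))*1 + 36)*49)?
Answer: 1/1029 ≈ 0.00097182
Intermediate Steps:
1/(((3*(-5))*1 + 36)*49) = 1/((-15*1 + 36)*49) = 1/((-15 + 36)*49) = 1/(21*49) = 1/1029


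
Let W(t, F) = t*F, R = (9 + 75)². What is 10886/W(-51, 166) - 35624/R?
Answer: -7883425/1244502 ≈ -6.3346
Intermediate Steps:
R = 7056 (R = 84² = 7056)
W(t, F) = F*t
10886/W(-51, 166) - 35624/R = 10886/((166*(-51))) - 35624/7056 = 10886/(-8466) - 35624*1/7056 = 10886*(-1/8466) - 4453/882 = -5443/4233 - 4453/882 = -7883425/1244502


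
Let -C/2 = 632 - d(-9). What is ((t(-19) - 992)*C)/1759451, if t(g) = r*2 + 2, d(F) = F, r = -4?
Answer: 1279436/1759451 ≈ 0.72718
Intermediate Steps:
C = -1282 (C = -2*(632 - 1*(-9)) = -2*(632 + 9) = -2*641 = -1282)
t(g) = -6 (t(g) = -4*2 + 2 = -8 + 2 = -6)
((t(-19) - 992)*C)/1759451 = ((-6 - 992)*(-1282))/1759451 = -998*(-1282)*(1/1759451) = 1279436*(1/1759451) = 1279436/1759451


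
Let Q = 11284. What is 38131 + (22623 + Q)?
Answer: 72038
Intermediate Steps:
38131 + (22623 + Q) = 38131 + (22623 + 11284) = 38131 + 33907 = 72038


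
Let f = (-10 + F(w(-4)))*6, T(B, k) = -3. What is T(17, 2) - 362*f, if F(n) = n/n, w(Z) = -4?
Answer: 19545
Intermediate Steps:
F(n) = 1
f = -54 (f = (-10 + 1)*6 = -9*6 = -54)
T(17, 2) - 362*f = -3 - 362*(-54) = -3 + 19548 = 19545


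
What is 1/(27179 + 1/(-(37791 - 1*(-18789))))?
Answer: 56580/1537787819 ≈ 3.6793e-5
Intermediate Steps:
1/(27179 + 1/(-(37791 - 1*(-18789)))) = 1/(27179 + 1/(-(37791 + 18789))) = 1/(27179 + 1/(-1*56580)) = 1/(27179 + 1/(-56580)) = 1/(27179 - 1/56580) = 1/(1537787819/56580) = 56580/1537787819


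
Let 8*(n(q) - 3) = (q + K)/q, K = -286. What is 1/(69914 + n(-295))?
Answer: 2360/165004701 ≈ 1.4303e-5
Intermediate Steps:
n(q) = 3 + (-286 + q)/(8*q) (n(q) = 3 + ((q - 286)/q)/8 = 3 + ((-286 + q)/q)/8 = 3 + (-286 + q)/(8*q))
1/(69914 + n(-295)) = 1/(69914 + (⅛)*(-286 + 25*(-295))/(-295)) = 1/(69914 + (⅛)*(-1/295)*(-286 - 7375)) = 1/(69914 + (⅛)*(-1/295)*(-7661)) = 1/(69914 + 7661/2360) = 1/(165004701/2360) = 2360/165004701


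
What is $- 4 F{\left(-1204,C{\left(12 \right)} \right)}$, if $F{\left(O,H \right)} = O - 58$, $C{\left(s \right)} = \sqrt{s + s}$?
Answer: $5048$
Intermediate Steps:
$C{\left(s \right)} = \sqrt{2} \sqrt{s}$ ($C{\left(s \right)} = \sqrt{2 s} = \sqrt{2} \sqrt{s}$)
$F{\left(O,H \right)} = -58 + O$
$- 4 F{\left(-1204,C{\left(12 \right)} \right)} = - 4 \left(-58 - 1204\right) = \left(-4\right) \left(-1262\right) = 5048$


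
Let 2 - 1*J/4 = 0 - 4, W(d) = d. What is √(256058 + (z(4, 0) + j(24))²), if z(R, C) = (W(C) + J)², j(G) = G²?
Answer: √1583162 ≈ 1258.2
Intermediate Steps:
J = 24 (J = 8 - 4*(0 - 4) = 8 - 4*(-4) = 8 + 16 = 24)
z(R, C) = (24 + C)² (z(R, C) = (C + 24)² = (24 + C)²)
√(256058 + (z(4, 0) + j(24))²) = √(256058 + ((24 + 0)² + 24²)²) = √(256058 + (24² + 576)²) = √(256058 + (576 + 576)²) = √(256058 + 1152²) = √(256058 + 1327104) = √1583162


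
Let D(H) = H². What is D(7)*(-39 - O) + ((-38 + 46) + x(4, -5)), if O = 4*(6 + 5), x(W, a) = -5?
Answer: -4064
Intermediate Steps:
O = 44 (O = 4*11 = 44)
D(7)*(-39 - O) + ((-38 + 46) + x(4, -5)) = 7²*(-39 - 1*44) + ((-38 + 46) - 5) = 49*(-39 - 44) + (8 - 5) = 49*(-83) + 3 = -4067 + 3 = -4064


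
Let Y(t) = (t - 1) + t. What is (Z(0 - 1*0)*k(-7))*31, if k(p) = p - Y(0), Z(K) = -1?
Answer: 186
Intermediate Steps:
Y(t) = -1 + 2*t (Y(t) = (-1 + t) + t = -1 + 2*t)
k(p) = 1 + p (k(p) = p - (-1 + 2*0) = p - (-1 + 0) = p - 1*(-1) = p + 1 = 1 + p)
(Z(0 - 1*0)*k(-7))*31 = -(1 - 7)*31 = -1*(-6)*31 = 6*31 = 186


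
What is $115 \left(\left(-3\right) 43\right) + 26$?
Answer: $-14809$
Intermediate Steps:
$115 \left(\left(-3\right) 43\right) + 26 = 115 \left(-129\right) + 26 = -14835 + 26 = -14809$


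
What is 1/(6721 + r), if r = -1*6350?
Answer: 1/371 ≈ 0.0026954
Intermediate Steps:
r = -6350
1/(6721 + r) = 1/(6721 - 6350) = 1/371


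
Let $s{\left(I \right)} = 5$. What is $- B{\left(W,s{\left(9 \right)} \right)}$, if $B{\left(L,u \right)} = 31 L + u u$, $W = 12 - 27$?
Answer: $440$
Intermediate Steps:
$W = -15$
$B{\left(L,u \right)} = u^{2} + 31 L$ ($B{\left(L,u \right)} = 31 L + u^{2} = u^{2} + 31 L$)
$- B{\left(W,s{\left(9 \right)} \right)} = - (5^{2} + 31 \left(-15\right)) = - (25 - 465) = \left(-1\right) \left(-440\right) = 440$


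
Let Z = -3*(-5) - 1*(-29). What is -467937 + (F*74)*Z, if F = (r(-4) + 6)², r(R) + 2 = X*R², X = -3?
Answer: 5835679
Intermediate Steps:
r(R) = -2 - 3*R²
F = 1936 (F = ((-2 - 3*(-4)²) + 6)² = ((-2 - 3*16) + 6)² = ((-2 - 48) + 6)² = (-50 + 6)² = (-44)² = 1936)
Z = 44 (Z = 15 + 29 = 44)
-467937 + (F*74)*Z = -467937 + (1936*74)*44 = -467937 + 143264*44 = -467937 + 6303616 = 5835679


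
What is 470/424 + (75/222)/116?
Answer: 505635/454952 ≈ 1.1114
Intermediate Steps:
470/424 + (75/222)/116 = 470*(1/424) + (75*(1/222))*(1/116) = 235/212 + (25/74)*(1/116) = 235/212 + 25/8584 = 505635/454952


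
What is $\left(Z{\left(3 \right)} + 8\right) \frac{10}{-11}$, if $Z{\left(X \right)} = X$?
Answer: $-10$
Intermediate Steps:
$\left(Z{\left(3 \right)} + 8\right) \frac{10}{-11} = \left(3 + 8\right) \frac{10}{-11} = 11 \cdot 10 \left(- \frac{1}{11}\right) = 11 \left(- \frac{10}{11}\right) = -10$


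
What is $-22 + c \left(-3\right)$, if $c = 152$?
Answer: $-478$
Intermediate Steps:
$-22 + c \left(-3\right) = -22 + 152 \left(-3\right) = -22 - 456 = -478$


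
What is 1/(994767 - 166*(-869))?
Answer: 1/1139021 ≈ 8.7795e-7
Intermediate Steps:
1/(994767 - 166*(-869)) = 1/(994767 + 144254) = 1/1139021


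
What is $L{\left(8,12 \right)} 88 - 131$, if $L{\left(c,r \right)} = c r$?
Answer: $8317$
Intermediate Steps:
$L{\left(8,12 \right)} 88 - 131 = 8 \cdot 12 \cdot 88 - 131 = 96 \cdot 88 - 131 = 8448 - 131 = 8317$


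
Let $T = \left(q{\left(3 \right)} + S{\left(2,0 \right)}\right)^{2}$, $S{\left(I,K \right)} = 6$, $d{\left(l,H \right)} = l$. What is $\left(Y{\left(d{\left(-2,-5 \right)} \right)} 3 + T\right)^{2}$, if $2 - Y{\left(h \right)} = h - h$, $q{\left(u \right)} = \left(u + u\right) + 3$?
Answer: $53361$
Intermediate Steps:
$q{\left(u \right)} = 3 + 2 u$ ($q{\left(u \right)} = 2 u + 3 = 3 + 2 u$)
$Y{\left(h \right)} = 2$ ($Y{\left(h \right)} = 2 - \left(h - h\right) = 2 - 0 = 2 + 0 = 2$)
$T = 225$ ($T = \left(\left(3 + 2 \cdot 3\right) + 6\right)^{2} = \left(\left(3 + 6\right) + 6\right)^{2} = \left(9 + 6\right)^{2} = 15^{2} = 225$)
$\left(Y{\left(d{\left(-2,-5 \right)} \right)} 3 + T\right)^{2} = \left(2 \cdot 3 + 225\right)^{2} = \left(6 + 225\right)^{2} = 231^{2} = 53361$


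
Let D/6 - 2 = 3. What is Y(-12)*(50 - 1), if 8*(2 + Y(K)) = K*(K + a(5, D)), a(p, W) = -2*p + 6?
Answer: 1078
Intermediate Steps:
D = 30 (D = 12 + 6*3 = 12 + 18 = 30)
a(p, W) = 6 - 2*p
Y(K) = -2 + K*(-4 + K)/8 (Y(K) = -2 + (K*(K + (6 - 2*5)))/8 = -2 + (K*(K + (6 - 10)))/8 = -2 + (K*(K - 4))/8 = -2 + (K*(-4 + K))/8 = -2 + K*(-4 + K)/8)
Y(-12)*(50 - 1) = (-2 - ½*(-12) + (⅛)*(-12)²)*(50 - 1) = (-2 + 6 + (⅛)*144)*49 = (-2 + 6 + 18)*49 = 22*49 = 1078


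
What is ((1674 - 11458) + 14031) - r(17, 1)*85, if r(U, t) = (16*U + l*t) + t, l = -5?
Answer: -18533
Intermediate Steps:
r(U, t) = -4*t + 16*U (r(U, t) = (16*U - 5*t) + t = (-5*t + 16*U) + t = -4*t + 16*U)
((1674 - 11458) + 14031) - r(17, 1)*85 = ((1674 - 11458) + 14031) - (-4*1 + 16*17)*85 = (-9784 + 14031) - (-4 + 272)*85 = 4247 - 268*85 = 4247 - 1*22780 = 4247 - 22780 = -18533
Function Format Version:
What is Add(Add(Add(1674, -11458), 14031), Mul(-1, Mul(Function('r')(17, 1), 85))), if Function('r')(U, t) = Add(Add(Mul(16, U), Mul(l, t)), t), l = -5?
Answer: -18533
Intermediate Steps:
Function('r')(U, t) = Add(Mul(-4, t), Mul(16, U)) (Function('r')(U, t) = Add(Add(Mul(16, U), Mul(-5, t)), t) = Add(Add(Mul(-5, t), Mul(16, U)), t) = Add(Mul(-4, t), Mul(16, U)))
Add(Add(Add(1674, -11458), 14031), Mul(-1, Mul(Function('r')(17, 1), 85))) = Add(Add(Add(1674, -11458), 14031), Mul(-1, Mul(Add(Mul(-4, 1), Mul(16, 17)), 85))) = Add(Add(-9784, 14031), Mul(-1, Mul(Add(-4, 272), 85))) = Add(4247, Mul(-1, Mul(268, 85))) = Add(4247, Mul(-1, 22780)) = Add(4247, -22780) = -18533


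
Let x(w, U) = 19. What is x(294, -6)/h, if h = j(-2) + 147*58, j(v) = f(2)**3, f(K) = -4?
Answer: 19/8462 ≈ 0.0022453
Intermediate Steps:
j(v) = -64 (j(v) = (-4)**3 = -64)
h = 8462 (h = -64 + 147*58 = -64 + 8526 = 8462)
x(294, -6)/h = 19/8462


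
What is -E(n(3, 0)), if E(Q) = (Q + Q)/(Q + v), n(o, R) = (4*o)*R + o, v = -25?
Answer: 3/11 ≈ 0.27273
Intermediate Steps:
n(o, R) = o + 4*R*o (n(o, R) = 4*R*o + o = o + 4*R*o)
E(Q) = 2*Q/(-25 + Q) (E(Q) = (Q + Q)/(Q - 25) = (2*Q)/(-25 + Q) = 2*Q/(-25 + Q))
-E(n(3, 0)) = -2*3*(1 + 4*0)/(-25 + 3*(1 + 4*0)) = -2*3*(1 + 0)/(-25 + 3*(1 + 0)) = -2*3*1/(-25 + 3*1) = -2*3/(-25 + 3) = -2*3/(-22) = -2*3*(-1)/22 = -1*(-3/11) = 3/11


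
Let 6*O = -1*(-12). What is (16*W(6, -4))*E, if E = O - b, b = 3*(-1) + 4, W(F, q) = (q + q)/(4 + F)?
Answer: -64/5 ≈ -12.800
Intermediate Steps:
W(F, q) = 2*q/(4 + F) (W(F, q) = (2*q)/(4 + F) = 2*q/(4 + F))
b = 1 (b = -3 + 4 = 1)
O = 2 (O = (-1*(-12))/6 = (1/6)*12 = 2)
E = 1 (E = 2 - 1*1 = 2 - 1 = 1)
(16*W(6, -4))*E = (16*(2*(-4)/(4 + 6)))*1 = (16*(2*(-4)/10))*1 = (16*(2*(-4)*(1/10)))*1 = (16*(-4/5))*1 = -64/5*1 = -64/5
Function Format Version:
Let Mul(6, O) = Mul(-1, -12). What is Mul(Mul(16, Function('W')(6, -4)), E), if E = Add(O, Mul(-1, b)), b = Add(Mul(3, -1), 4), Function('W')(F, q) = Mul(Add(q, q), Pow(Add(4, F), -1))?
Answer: Rational(-64, 5) ≈ -12.800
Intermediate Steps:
Function('W')(F, q) = Mul(2, q, Pow(Add(4, F), -1)) (Function('W')(F, q) = Mul(Mul(2, q), Pow(Add(4, F), -1)) = Mul(2, q, Pow(Add(4, F), -1)))
b = 1 (b = Add(-3, 4) = 1)
O = 2 (O = Mul(Rational(1, 6), Mul(-1, -12)) = Mul(Rational(1, 6), 12) = 2)
E = 1 (E = Add(2, Mul(-1, 1)) = Add(2, -1) = 1)
Mul(Mul(16, Function('W')(6, -4)), E) = Mul(Mul(16, Mul(2, -4, Pow(Add(4, 6), -1))), 1) = Mul(Mul(16, Mul(2, -4, Pow(10, -1))), 1) = Mul(Mul(16, Mul(2, -4, Rational(1, 10))), 1) = Mul(Mul(16, Rational(-4, 5)), 1) = Mul(Rational(-64, 5), 1) = Rational(-64, 5)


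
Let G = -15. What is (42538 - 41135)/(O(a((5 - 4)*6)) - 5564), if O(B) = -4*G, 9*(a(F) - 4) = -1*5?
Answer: -1403/5504 ≈ -0.25491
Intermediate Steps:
a(F) = 31/9 (a(F) = 4 + (-1*5)/9 = 4 + (1/9)*(-5) = 4 - 5/9 = 31/9)
O(B) = 60 (O(B) = -4*(-15) = 60)
(42538 - 41135)/(O(a((5 - 4)*6)) - 5564) = (42538 - 41135)/(60 - 5564) = 1403/(-5504) = 1403*(-1/5504) = -1403/5504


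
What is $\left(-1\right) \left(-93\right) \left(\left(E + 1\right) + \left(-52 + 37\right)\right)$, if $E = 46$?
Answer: $2976$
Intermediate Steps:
$\left(-1\right) \left(-93\right) \left(\left(E + 1\right) + \left(-52 + 37\right)\right) = \left(-1\right) \left(-93\right) \left(\left(46 + 1\right) + \left(-52 + 37\right)\right) = 93 \left(47 - 15\right) = 93 \cdot 32 = 2976$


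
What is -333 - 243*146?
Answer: -35811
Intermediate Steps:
-333 - 243*146 = -333 - 35478 = -35811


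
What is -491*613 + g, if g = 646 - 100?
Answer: -300437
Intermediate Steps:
g = 546
-491*613 + g = -491*613 + 546 = -300983 + 546 = -300437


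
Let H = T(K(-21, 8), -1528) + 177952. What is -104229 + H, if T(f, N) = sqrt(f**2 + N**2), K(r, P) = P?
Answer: 73723 + 8*sqrt(36482) ≈ 75251.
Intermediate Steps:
T(f, N) = sqrt(N**2 + f**2)
H = 177952 + 8*sqrt(36482) (H = sqrt((-1528)**2 + 8**2) + 177952 = sqrt(2334784 + 64) + 177952 = sqrt(2334848) + 177952 = 8*sqrt(36482) + 177952 = 177952 + 8*sqrt(36482) ≈ 1.7948e+5)
-104229 + H = -104229 + (177952 + 8*sqrt(36482)) = 73723 + 8*sqrt(36482)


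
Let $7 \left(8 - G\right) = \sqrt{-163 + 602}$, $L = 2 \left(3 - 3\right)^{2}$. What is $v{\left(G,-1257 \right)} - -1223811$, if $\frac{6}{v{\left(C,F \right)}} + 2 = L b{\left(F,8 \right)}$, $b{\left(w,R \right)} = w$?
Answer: $1223808$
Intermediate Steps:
$L = 0$ ($L = 2 \cdot 0^{2} = 2 \cdot 0 = 0$)
$G = 8 - \frac{\sqrt{439}}{7}$ ($G = 8 - \frac{\sqrt{-163 + 602}}{7} = 8 - \frac{\sqrt{439}}{7} \approx 5.0068$)
$v{\left(C,F \right)} = -3$ ($v{\left(C,F \right)} = \frac{6}{-2 + 0 F} = \frac{6}{-2 + 0} = \frac{6}{-2} = 6 \left(- \frac{1}{2}\right) = -3$)
$v{\left(G,-1257 \right)} - -1223811 = -3 - -1223811 = -3 + 1223811 = 1223808$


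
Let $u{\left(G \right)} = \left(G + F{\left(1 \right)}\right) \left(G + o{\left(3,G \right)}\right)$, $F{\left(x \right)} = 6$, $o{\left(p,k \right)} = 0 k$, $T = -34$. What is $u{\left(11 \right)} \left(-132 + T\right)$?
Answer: $-31042$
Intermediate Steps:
$o{\left(p,k \right)} = 0$
$u{\left(G \right)} = G \left(6 + G\right)$ ($u{\left(G \right)} = \left(G + 6\right) \left(G + 0\right) = \left(6 + G\right) G = G \left(6 + G\right)$)
$u{\left(11 \right)} \left(-132 + T\right) = 11 \left(6 + 11\right) \left(-132 - 34\right) = 11 \cdot 17 \left(-166\right) = 187 \left(-166\right) = -31042$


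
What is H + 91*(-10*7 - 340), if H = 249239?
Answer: 211929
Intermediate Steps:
H + 91*(-10*7 - 340) = 249239 + 91*(-10*7 - 340) = 249239 + 91*(-70 - 340) = 249239 + 91*(-410) = 249239 - 37310 = 211929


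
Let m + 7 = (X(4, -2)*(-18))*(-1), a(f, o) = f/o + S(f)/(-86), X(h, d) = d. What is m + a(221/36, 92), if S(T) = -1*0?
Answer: -142195/3312 ≈ -42.933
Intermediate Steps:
S(T) = 0
a(f, o) = f/o (a(f, o) = f/o + 0/(-86) = f/o + 0*(-1/86) = f/o + 0 = f/o)
m = -43 (m = -7 - 2*(-18)*(-1) = -7 + 36*(-1) = -7 - 36 = -43)
m + a(221/36, 92) = -43 + (221/36)/92 = -43 + (221*(1/36))*(1/92) = -43 + (221/36)*(1/92) = -43 + 221/3312 = -142195/3312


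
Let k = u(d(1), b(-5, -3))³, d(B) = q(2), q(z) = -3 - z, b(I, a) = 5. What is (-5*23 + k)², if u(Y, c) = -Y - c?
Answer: 13225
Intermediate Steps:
d(B) = -5 (d(B) = -3 - 1*2 = -3 - 2 = -5)
k = 0 (k = (-1*(-5) - 1*5)³ = (5 - 5)³ = 0³ = 0)
(-5*23 + k)² = (-5*23 + 0)² = (-115 + 0)² = (-115)² = 13225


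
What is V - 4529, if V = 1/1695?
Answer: -7676654/1695 ≈ -4529.0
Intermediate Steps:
V = 1/1695 ≈ 0.00058997
V - 4529 = 1/1695 - 4529 = -7676654/1695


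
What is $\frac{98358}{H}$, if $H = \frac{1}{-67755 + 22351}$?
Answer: $-4465846632$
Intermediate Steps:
$H = - \frac{1}{45404}$ ($H = \frac{1}{-45404} = - \frac{1}{45404} \approx -2.2024 \cdot 10^{-5}$)
$\frac{98358}{H} = \frac{98358}{- \frac{1}{45404}} = 98358 \left(-45404\right) = -4465846632$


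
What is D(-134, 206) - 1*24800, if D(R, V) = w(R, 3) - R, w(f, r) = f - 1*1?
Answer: -24801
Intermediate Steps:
w(f, r) = -1 + f (w(f, r) = f - 1 = -1 + f)
D(R, V) = -1 (D(R, V) = (-1 + R) - R = -1)
D(-134, 206) - 1*24800 = -1 - 1*24800 = -1 - 24800 = -24801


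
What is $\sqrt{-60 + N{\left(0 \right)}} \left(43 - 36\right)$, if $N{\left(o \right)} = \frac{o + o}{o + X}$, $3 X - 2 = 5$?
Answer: $14 i \sqrt{15} \approx 54.222 i$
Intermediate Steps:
$X = \frac{7}{3}$ ($X = \frac{2}{3} + \frac{1}{3} \cdot 5 = \frac{2}{3} + \frac{5}{3} = \frac{7}{3} \approx 2.3333$)
$N{\left(o \right)} = \frac{2 o}{\frac{7}{3} + o}$ ($N{\left(o \right)} = \frac{o + o}{o + \frac{7}{3}} = \frac{2 o}{\frac{7}{3} + o}$)
$\sqrt{-60 + N{\left(0 \right)}} \left(43 - 36\right) = \sqrt{-60 + 6 \cdot 0 \frac{1}{7 + 3 \cdot 0}} \left(43 - 36\right) = \sqrt{-60 + 6 \cdot 0 \frac{1}{7 + 0}} \cdot 7 = \sqrt{-60 + 6 \cdot 0 \cdot \frac{1}{7}} \cdot 7 = \sqrt{-60 + 0} \cdot 7 = \sqrt{-60} \cdot 7 = 2 i \sqrt{15} \cdot 7 = 14 i \sqrt{15}$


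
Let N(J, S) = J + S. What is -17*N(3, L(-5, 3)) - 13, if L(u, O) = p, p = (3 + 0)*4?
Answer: -268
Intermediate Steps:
p = 12 (p = 3*4 = 12)
L(u, O) = 12
-17*N(3, L(-5, 3)) - 13 = -17*(3 + 12) - 13 = -17*15 - 13 = -255 - 13 = -268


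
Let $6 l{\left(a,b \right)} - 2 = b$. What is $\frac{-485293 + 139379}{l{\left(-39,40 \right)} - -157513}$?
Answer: $- \frac{172957}{78760} \approx -2.196$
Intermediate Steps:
$l{\left(a,b \right)} = \frac{1}{3} + \frac{b}{6}$
$\frac{-485293 + 139379}{l{\left(-39,40 \right)} - -157513} = \frac{-485293 + 139379}{\left(\frac{1}{3} + \frac{1}{6} \cdot 40\right) - -157513} = - \frac{345914}{\left(\frac{1}{3} + \frac{20}{3}\right) + \left(\left(-250 - 1296\right) + 159059\right)} = - \frac{345914}{7 + \left(-1546 + 159059\right)} = - \frac{345914}{7 + 157513} = - \frac{345914}{157520} = \left(-345914\right) \frac{1}{157520} = - \frac{172957}{78760}$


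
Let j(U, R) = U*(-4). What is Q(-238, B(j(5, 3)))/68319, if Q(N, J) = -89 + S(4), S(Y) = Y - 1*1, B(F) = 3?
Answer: -86/68319 ≈ -0.0012588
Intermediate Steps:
j(U, R) = -4*U
S(Y) = -1 + Y (S(Y) = Y - 1 = -1 + Y)
Q(N, J) = -86 (Q(N, J) = -89 + (-1 + 4) = -89 + 3 = -86)
Q(-238, B(j(5, 3)))/68319 = -86/68319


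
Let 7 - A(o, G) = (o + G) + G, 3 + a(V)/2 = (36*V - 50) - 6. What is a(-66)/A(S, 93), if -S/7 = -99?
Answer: 2435/436 ≈ 5.5849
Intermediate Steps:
S = 693 (S = -7*(-99) = 693)
a(V) = -118 + 72*V (a(V) = -6 + 2*((36*V - 50) - 6) = -6 + 2*((-50 + 36*V) - 6) = -6 + 2*(-56 + 36*V) = -6 + (-112 + 72*V) = -118 + 72*V)
A(o, G) = 7 - o - 2*G (A(o, G) = 7 - ((o + G) + G) = 7 - ((G + o) + G) = 7 - (o + 2*G) = 7 + (-o - 2*G) = 7 - o - 2*G)
a(-66)/A(S, 93) = (-118 + 72*(-66))/(7 - 1*693 - 2*93) = (-118 - 4752)/(7 - 693 - 186) = -4870/(-872) = -4870*(-1/872) = 2435/436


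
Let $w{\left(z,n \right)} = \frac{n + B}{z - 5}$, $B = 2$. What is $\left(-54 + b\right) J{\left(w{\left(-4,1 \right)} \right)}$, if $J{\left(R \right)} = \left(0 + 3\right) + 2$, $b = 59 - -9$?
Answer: $70$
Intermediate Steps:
$b = 68$ ($b = 59 + 9 = 68$)
$w{\left(z,n \right)} = \frac{2 + n}{-5 + z}$ ($w{\left(z,n \right)} = \frac{n + 2}{z - 5} = \frac{2 + n}{-5 + z}$)
$J{\left(R \right)} = 5$ ($J{\left(R \right)} = 3 + 2 = 5$)
$\left(-54 + b\right) J{\left(w{\left(-4,1 \right)} \right)} = \left(-54 + 68\right) 5 = 14 \cdot 5 = 70$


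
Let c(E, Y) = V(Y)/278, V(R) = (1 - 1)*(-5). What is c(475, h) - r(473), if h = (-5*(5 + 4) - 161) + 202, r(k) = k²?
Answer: -223729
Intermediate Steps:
V(R) = 0 (V(R) = 0*(-5) = 0)
h = -4 (h = (-5*9 - 161) + 202 = (-45 - 161) + 202 = -206 + 202 = -4)
c(E, Y) = 0 (c(E, Y) = 0/278 = 0*(1/278) = 0)
c(475, h) - r(473) = 0 - 1*473² = 0 - 1*223729 = 0 - 223729 = -223729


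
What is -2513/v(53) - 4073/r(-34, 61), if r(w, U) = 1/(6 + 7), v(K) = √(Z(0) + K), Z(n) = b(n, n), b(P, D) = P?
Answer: -52949 - 2513*√53/53 ≈ -53294.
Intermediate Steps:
Z(n) = n
v(K) = √K (v(K) = √(0 + K) = √K)
r(w, U) = 1/13
-2513/v(53) - 4073/r(-34, 61) = -2513*√53/53 - 4073/1/13 = -2513*√53/53 - 4073*13 = -2513*√53/53 - 52949 = -52949 - 2513*√53/53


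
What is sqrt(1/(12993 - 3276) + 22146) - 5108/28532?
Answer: -1277/7133 + sqrt(2091027300711)/9717 ≈ 148.64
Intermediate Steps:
sqrt(1/(12993 - 3276) + 22146) - 5108/28532 = sqrt(1/9717 + 22146) - 5108/28532 = sqrt(1/9717 + 22146) - 1*1277/7133 = sqrt(215192683/9717) - 1277/7133 = sqrt(2091027300711)/9717 - 1277/7133 = -1277/7133 + sqrt(2091027300711)/9717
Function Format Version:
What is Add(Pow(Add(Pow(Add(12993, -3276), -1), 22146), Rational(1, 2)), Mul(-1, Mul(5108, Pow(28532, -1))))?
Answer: Add(Rational(-1277, 7133), Mul(Rational(1, 9717), Pow(2091027300711, Rational(1, 2)))) ≈ 148.64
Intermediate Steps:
Add(Pow(Add(Pow(Add(12993, -3276), -1), 22146), Rational(1, 2)), Mul(-1, Mul(5108, Pow(28532, -1)))) = Add(Pow(Add(Pow(9717, -1), 22146), Rational(1, 2)), Mul(-1, Mul(5108, Rational(1, 28532)))) = Add(Pow(Add(Rational(1, 9717), 22146), Rational(1, 2)), Mul(-1, Rational(1277, 7133))) = Add(Pow(Rational(215192683, 9717), Rational(1, 2)), Rational(-1277, 7133)) = Add(Mul(Rational(1, 9717), Pow(2091027300711, Rational(1, 2))), Rational(-1277, 7133)) = Add(Rational(-1277, 7133), Mul(Rational(1, 9717), Pow(2091027300711, Rational(1, 2))))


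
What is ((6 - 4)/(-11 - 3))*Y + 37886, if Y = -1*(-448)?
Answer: 37822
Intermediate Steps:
Y = 448
((6 - 4)/(-11 - 3))*Y + 37886 = ((6 - 4)/(-11 - 3))*448 + 37886 = (2/(-14))*448 + 37886 = (2*(-1/14))*448 + 37886 = -⅐*448 + 37886 = -64 + 37886 = 37822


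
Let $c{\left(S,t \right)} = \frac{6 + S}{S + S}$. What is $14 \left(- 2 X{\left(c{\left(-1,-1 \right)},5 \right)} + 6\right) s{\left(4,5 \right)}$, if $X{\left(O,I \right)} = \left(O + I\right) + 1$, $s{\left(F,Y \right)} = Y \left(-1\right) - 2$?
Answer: $98$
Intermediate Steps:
$s{\left(F,Y \right)} = -2 - Y$ ($s{\left(F,Y \right)} = - Y - 2 = -2 - Y$)
$c{\left(S,t \right)} = \frac{6 + S}{2 S}$
$X{\left(O,I \right)} = 1 + I + O$ ($X{\left(O,I \right)} = \left(I + O\right) + 1 = 1 + I + O$)
$14 \left(- 2 X{\left(c{\left(-1,-1 \right)},5 \right)} + 6\right) s{\left(4,5 \right)} = 14 \left(- 2 \left(1 + 5 + \frac{6 - 1}{2 \left(-1\right)}\right) + 6\right) \left(-2 - 5\right) = 14 \left(- 2 \left(1 + 5 + \frac{1}{2} \left(-1\right) 5\right) + 6\right) \left(-2 - 5\right) = 14 \left(- 2 \left(1 + 5 - \frac{5}{2}\right) + 6\right) \left(-7\right) = 14 \left(\left(-2\right) \frac{7}{2} + 6\right) \left(-7\right) = 14 \left(-7 + 6\right) \left(-7\right) = 14 \left(-1\right) \left(-7\right) = \left(-14\right) \left(-7\right) = 98$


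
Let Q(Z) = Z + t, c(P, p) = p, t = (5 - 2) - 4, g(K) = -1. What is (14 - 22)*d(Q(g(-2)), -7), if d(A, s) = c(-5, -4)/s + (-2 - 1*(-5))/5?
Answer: -328/35 ≈ -9.3714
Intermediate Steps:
t = -1 (t = 3 - 4 = -1)
Q(Z) = -1 + Z (Q(Z) = Z - 1 = -1 + Z)
d(A, s) = ⅗ - 4/s (d(A, s) = -4/s + (-2 - 1*(-5))/5 = -4/s + (-2 + 5)*(⅕) = -4/s + 3*(⅕) = -4/s + ⅗ = ⅗ - 4/s)
(14 - 22)*d(Q(g(-2)), -7) = (14 - 22)*(⅗ - 4/(-7)) = -8*(⅗ - 4*(-⅐)) = -8*(⅗ + 4/7) = -8*41/35 = -328/35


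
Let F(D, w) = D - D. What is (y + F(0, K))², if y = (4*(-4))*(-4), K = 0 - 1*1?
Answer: 4096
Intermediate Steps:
K = -1 (K = 0 - 1 = -1)
F(D, w) = 0
y = 64 (y = -16*(-4) = 64)
(y + F(0, K))² = (64 + 0)² = 64² = 4096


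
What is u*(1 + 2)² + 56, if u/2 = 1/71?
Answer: 3994/71 ≈ 56.254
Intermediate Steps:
u = 2/71 ≈ 0.028169
u*(1 + 2)² + 56 = 2*(1 + 2)²/71 + 56 = (2/71)*3² + 56 = (2/71)*9 + 56 = 18/71 + 56 = 3994/71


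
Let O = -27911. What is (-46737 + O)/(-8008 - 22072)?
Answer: 9331/3760 ≈ 2.4816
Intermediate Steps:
(-46737 + O)/(-8008 - 22072) = (-46737 - 27911)/(-8008 - 22072) = -74648/(-30080) = -74648*(-1/30080) = 9331/3760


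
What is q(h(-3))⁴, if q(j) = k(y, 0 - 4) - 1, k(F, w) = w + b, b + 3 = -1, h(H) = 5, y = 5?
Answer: 6561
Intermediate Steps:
b = -4 (b = -3 - 1 = -4)
k(F, w) = -4 + w (k(F, w) = w - 4 = -4 + w)
q(j) = -9 (q(j) = (-4 + (0 - 4)) - 1 = (-4 - 4) - 1 = -8 - 1 = -9)
q(h(-3))⁴ = (-9)⁴ = 6561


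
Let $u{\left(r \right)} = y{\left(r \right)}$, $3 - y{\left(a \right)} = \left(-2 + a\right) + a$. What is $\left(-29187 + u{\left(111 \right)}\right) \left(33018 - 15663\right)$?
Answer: $-510306420$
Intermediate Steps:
$y{\left(a \right)} = 5 - 2 a$ ($y{\left(a \right)} = 3 - \left(\left(-2 + a\right) + a\right) = 3 - \left(-2 + 2 a\right) = 5 - 2 a$)
$u{\left(r \right)} = 5 - 2 r$
$\left(-29187 + u{\left(111 \right)}\right) \left(33018 - 15663\right) = \left(-29187 + \left(5 - 222\right)\right) \left(33018 - 15663\right) = \left(-29187 + \left(5 - 222\right)\right) 17355 = \left(-29187 - 217\right) 17355 = \left(-29404\right) 17355 = -510306420$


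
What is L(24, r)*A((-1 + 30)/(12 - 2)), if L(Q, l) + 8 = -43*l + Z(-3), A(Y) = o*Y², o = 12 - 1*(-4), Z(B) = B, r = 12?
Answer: -1772828/25 ≈ -70913.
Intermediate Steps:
o = 16 (o = 12 + 4 = 16)
A(Y) = 16*Y²
L(Q, l) = -11 - 43*l (L(Q, l) = -8 + (-43*l - 3) = -8 + (-3 - 43*l) = -11 - 43*l)
L(24, r)*A((-1 + 30)/(12 - 2)) = (-11 - 43*12)*(16*((-1 + 30)/(12 - 2))²) = (-11 - 516)*(16*(29/10)²) = -8432*(29*(⅒))² = -8432*(29/10)² = -8432*841/100 = -527*3364/25 = -1772828/25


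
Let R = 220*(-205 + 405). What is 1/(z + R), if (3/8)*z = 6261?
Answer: 1/60696 ≈ 1.6476e-5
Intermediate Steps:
R = 44000 (R = 220*200 = 44000)
z = 16696 (z = (8/3)*6261 = 16696)
1/(z + R) = 1/(16696 + 44000) = 1/60696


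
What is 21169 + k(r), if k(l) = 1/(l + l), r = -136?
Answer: 5757967/272 ≈ 21169.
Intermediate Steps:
k(l) = 1/(2*l)
21169 + k(r) = 21169 + (1/2)/(-136) = 21169 + (1/2)*(-1/136) = 21169 - 1/272 = 5757967/272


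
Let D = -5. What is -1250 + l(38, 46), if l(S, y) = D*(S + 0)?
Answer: -1440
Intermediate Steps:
l(S, y) = -5*S (l(S, y) = -5*(S + 0) = -5*S)
-1250 + l(38, 46) = -1250 - 5*38 = -1250 - 190 = -1440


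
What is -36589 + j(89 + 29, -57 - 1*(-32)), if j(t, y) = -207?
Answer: -36796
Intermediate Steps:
-36589 + j(89 + 29, -57 - 1*(-32)) = -36589 - 207 = -36796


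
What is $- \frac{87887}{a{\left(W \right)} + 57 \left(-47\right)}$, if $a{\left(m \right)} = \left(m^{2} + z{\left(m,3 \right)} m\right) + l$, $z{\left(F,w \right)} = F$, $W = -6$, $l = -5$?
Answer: $\frac{87887}{2612} \approx 33.647$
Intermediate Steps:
$a{\left(m \right)} = -5 + 2 m^{2}$ ($a{\left(m \right)} = \left(m^{2} + m m\right) - 5 = \left(m^{2} + m^{2}\right) - 5 = 2 m^{2} - 5 = -5 + 2 m^{2}$)
$- \frac{87887}{a{\left(W \right)} + 57 \left(-47\right)} = - \frac{87887}{\left(-5 + 2 \left(-6\right)^{2}\right) + 57 \left(-47\right)} = - \frac{87887}{\left(-5 + 2 \cdot 36\right) - 2679} = - \frac{87887}{\left(-5 + 72\right) - 2679} = - \frac{87887}{67 - 2679} = - \frac{87887}{-2612} = \left(-87887\right) \left(- \frac{1}{2612}\right) = \frac{87887}{2612}$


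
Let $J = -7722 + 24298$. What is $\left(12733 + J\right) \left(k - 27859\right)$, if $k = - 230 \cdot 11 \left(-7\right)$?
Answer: $-297457041$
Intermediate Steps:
$k = 17710$ ($k = \left(-230\right) \left(-77\right) = 17710$)
$J = 16576$
$\left(12733 + J\right) \left(k - 27859\right) = \left(12733 + 16576\right) \left(17710 - 27859\right) = 29309 \left(-10149\right) = -297457041$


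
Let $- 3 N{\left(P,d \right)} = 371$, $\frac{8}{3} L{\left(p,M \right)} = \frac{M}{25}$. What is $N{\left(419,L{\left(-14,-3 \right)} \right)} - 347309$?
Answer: $- \frac{1042298}{3} \approx -3.4743 \cdot 10^{5}$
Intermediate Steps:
$L{\left(p,M \right)} = \frac{3 M}{200}$ ($L{\left(p,M \right)} = \frac{3 \frac{M}{25}}{8} = \frac{3 M}{200}$)
$N{\left(P,d \right)} = - \frac{371}{3}$ ($N{\left(P,d \right)} = \left(- \frac{1}{3}\right) 371 = - \frac{371}{3}$)
$N{\left(419,L{\left(-14,-3 \right)} \right)} - 347309 = - \frac{371}{3} - 347309 = - \frac{1042298}{3}$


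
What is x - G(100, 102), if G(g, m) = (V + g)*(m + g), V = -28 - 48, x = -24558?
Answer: -29406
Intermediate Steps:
V = -76
G(g, m) = (-76 + g)*(g + m) (G(g, m) = (-76 + g)*(m + g) = (-76 + g)*(g + m))
x - G(100, 102) = -24558 - (100**2 - 76*100 - 76*102 + 100*102) = -24558 - (10000 - 7600 - 7752 + 10200) = -24558 - 1*4848 = -24558 - 4848 = -29406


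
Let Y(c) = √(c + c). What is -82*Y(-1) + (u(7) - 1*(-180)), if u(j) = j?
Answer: 187 - 82*I*√2 ≈ 187.0 - 115.97*I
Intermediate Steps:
Y(c) = √2*√c (Y(c) = √(2*c) = √2*√c)
-82*Y(-1) + (u(7) - 1*(-180)) = -82*√2*√(-1) + (7 - 1*(-180)) = -82*√2*I + (7 + 180) = -82*I*√2 + 187 = 187 - 82*I*√2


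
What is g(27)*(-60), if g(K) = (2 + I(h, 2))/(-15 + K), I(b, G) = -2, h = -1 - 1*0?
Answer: 0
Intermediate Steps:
h = -1 (h = -1 + 0 = -1)
g(K) = 0 (g(K) = (2 - 2)/(-15 + K) = 0/(-15 + K) = 0)
g(27)*(-60) = 0*(-60) = 0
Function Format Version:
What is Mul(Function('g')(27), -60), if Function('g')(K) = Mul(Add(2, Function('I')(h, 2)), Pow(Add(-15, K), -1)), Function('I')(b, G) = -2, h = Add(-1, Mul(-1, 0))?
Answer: 0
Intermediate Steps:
h = -1 (h = Add(-1, 0) = -1)
Function('g')(K) = 0 (Function('g')(K) = Mul(Add(2, -2), Pow(Add(-15, K), -1)) = Mul(0, Pow(Add(-15, K), -1)) = 0)
Mul(Function('g')(27), -60) = Mul(0, -60) = 0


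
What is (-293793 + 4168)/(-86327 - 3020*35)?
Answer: 289625/192027 ≈ 1.5083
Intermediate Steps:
(-293793 + 4168)/(-86327 - 3020*35) = -289625/(-86327 - 105700) = -289625/(-192027) = -289625*(-1/192027) = 289625/192027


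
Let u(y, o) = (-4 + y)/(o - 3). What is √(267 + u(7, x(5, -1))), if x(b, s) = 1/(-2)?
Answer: 9*√161/7 ≈ 16.314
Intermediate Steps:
x(b, s) = -½
u(y, o) = (-4 + y)/(-3 + o)
√(267 + u(7, x(5, -1))) = √(267 + (-4 + 7)/(-3 - ½)) = √(267 + 3/(-7/2)) = √(267 - 2/7*3) = √(267 - 6/7) = √(1863/7) = 9*√161/7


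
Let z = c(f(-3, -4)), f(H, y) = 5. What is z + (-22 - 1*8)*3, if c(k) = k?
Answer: -85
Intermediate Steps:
z = 5
z + (-22 - 1*8)*3 = 5 + (-22 - 1*8)*3 = 5 + (-22 - 8)*3 = 5 - 30*3 = 5 - 90 = -85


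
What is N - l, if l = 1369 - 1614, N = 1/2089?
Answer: 511806/2089 ≈ 245.00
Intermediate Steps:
N = 1/2089 ≈ 0.00047870
l = -245
N - l = 1/2089 - 1*(-245) = 1/2089 + 245 = 511806/2089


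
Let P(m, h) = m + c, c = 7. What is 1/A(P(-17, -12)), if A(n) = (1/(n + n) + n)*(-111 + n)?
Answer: 20/24321 ≈ 0.00082233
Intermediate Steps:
P(m, h) = 7 + m (P(m, h) = m + 7 = 7 + m)
A(n) = (-111 + n)*(n + 1/(2*n)) (A(n) = (1/(2*n) + n)*(-111 + n) = (n + 1/(2*n))*(-111 + n) = (-111 + n)*(n + 1/(2*n)))
1/A(P(-17, -12)) = 1/(½ + (7 - 17)² - 111*(7 - 17) - 111/(2*(7 - 17))) = 1/(½ + (-10)² - 111*(-10) - 111/2/(-10)) = 1/(½ + 100 + 1110 - 111/2*(-⅒)) = 1/(½ + 100 + 1110 + 111/20) = 1/(24321/20) = 20/24321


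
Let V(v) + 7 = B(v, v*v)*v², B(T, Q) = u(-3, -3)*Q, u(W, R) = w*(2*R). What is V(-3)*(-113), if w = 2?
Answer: 110627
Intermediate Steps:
u(W, R) = 4*R (u(W, R) = 2*(2*R) = 4*R)
B(T, Q) = -12*Q (B(T, Q) = (4*(-3))*Q = -12*Q)
V(v) = -7 - 12*v⁴ (V(v) = -7 + (-12*v*v)*v² = -7 + (-12*v²)*v² = -7 - 12*v⁴)
V(-3)*(-113) = (-7 - 12*(-3)⁴)*(-113) = (-7 - 12*81)*(-113) = (-7 - 972)*(-113) = -979*(-113) = 110627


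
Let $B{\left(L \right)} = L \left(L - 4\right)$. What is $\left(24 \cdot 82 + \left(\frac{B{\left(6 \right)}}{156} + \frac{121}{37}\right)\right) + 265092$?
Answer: $\frac{128457470}{481} \approx 2.6706 \cdot 10^{5}$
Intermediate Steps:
$B{\left(L \right)} = L \left(-4 + L\right)$
$\left(24 \cdot 82 + \left(\frac{B{\left(6 \right)}}{156} + \frac{121}{37}\right)\right) + 265092 = \left(24 \cdot 82 + \left(\frac{6 \left(-4 + 6\right)}{156} + \frac{121}{37}\right)\right) + 265092 = \left(1968 + \left(6 \cdot 2 \cdot \frac{1}{156} + 121 \cdot \frac{1}{37}\right)\right) + 265092 = \left(1968 + \left(12 \cdot \frac{1}{156} + \frac{121}{37}\right)\right) + 265092 = \left(1968 + \left(\frac{1}{13} + \frac{121}{37}\right)\right) + 265092 = \left(1968 + \frac{1610}{481}\right) + 265092 = \frac{948218}{481} + 265092 = \frac{128457470}{481}$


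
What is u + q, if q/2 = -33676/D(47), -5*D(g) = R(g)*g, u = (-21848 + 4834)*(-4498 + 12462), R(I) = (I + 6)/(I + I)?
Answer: -7180799768/53 ≈ -1.3549e+8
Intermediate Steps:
R(I) = (6 + I)/(2*I) (R(I) = (6 + I)/((2*I)) = (6 + I)*(1/(2*I)) = (6 + I)/(2*I))
u = -135499496 (u = -17014*7964 = -135499496)
D(g) = -3/5 - g/10 (D(g) = -(6 + g)/(2*g)*g/5 = -(3 + g/2)/5 = -3/5 - g/10)
q = 673520/53 (q = 2*(-33676/(-3/5 - 1/10*47)) = 2*(-33676/(-3/5 - 47/10)) = 2*(-33676/(-53/10)) = 2*(-33676*(-10/53)) = 2*(336760/53) = 673520/53 ≈ 12708.)
u + q = -135499496 + 673520/53 = -7180799768/53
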